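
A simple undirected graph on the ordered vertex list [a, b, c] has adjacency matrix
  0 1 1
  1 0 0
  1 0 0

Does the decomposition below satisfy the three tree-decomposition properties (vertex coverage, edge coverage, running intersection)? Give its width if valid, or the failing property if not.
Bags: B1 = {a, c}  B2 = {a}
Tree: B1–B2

A tree decomposition must satisfy three properties: every vertex lies in some bag; for every edge, both endpoints lie together in some bag; and for every vertex, the bags containing it form a connected subtree. Here vertex b appears in no bag, so the decomposition is invalid.

No — vertex b appears in no bag.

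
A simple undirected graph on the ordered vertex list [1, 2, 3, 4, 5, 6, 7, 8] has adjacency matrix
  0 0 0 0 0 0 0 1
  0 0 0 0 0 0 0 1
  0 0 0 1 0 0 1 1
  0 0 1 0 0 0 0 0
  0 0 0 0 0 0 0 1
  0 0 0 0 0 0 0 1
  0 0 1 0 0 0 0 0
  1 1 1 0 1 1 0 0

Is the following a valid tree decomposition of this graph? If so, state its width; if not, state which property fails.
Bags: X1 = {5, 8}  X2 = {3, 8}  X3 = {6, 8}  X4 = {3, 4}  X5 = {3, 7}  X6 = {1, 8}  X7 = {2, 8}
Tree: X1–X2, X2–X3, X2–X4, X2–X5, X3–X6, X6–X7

Yes; width 1.

Every vertex of G appears in some bag (union = {1, 2, 3, 4, 5, 6, 7, 8}); every edge is covered by a bag; and for each vertex v the set of bags containing v is connected in the bag tree. The decomposition is therefore valid. The largest bag has 2 vertices, so the width is 1.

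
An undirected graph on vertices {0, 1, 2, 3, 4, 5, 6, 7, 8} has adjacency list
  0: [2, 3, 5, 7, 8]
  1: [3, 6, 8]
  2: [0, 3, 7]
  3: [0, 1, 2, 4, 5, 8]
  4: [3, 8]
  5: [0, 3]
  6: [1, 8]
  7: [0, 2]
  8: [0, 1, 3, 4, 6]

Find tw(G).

A width-2 tree decomposition is:
Bags: B1 = {0, 2, 3}  B2 = {0, 3, 8}  B3 = {3, 4, 8}  B4 = {0, 3, 5}  B5 = {0, 2, 7}  B6 = {1, 3, 8}  B7 = {1, 6, 8}
Tree: B1–B2, B2–B3, B2–B4, B1–B5, B3–B6, B6–B7
The largest bag has 3 vertices, giving width 2; this decomposition certifies tw(G) ≤ 2. On the other hand G contains the 3-clique {0, 3, 8}. A clique must lie in a single bag of any decomposition, so no decomposition can have width below 2. Combining the bounds, tw(G) = 2.

2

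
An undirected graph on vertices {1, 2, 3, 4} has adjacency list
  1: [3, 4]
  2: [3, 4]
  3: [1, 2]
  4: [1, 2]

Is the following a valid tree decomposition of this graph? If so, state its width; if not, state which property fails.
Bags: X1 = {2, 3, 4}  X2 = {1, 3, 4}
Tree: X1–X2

Checking the three conditions: (i) the bags cover all of {1, 2, 3, 4}; (ii) for each edge, some bag contains both endpoints; (iii) the bags containing any fixed vertex form a subtree. All hold, so the decomposition is valid with width 3 − 1 = 2.

Yes; width 2.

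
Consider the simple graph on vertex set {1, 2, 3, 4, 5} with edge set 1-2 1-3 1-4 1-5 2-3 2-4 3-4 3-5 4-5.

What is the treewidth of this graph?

A width-3 tree decomposition is:
Bags: B1 = {1, 3, 4, 5}  B2 = {1, 2, 3, 4}
Tree: B1–B2
The largest bag has 4 vertices, giving width 3; this decomposition certifies tw(G) ≤ 3. On the other hand G contains the 4-clique {1, 2, 3, 4}. A clique must lie in a single bag of any decomposition, so no decomposition can have width below 3. Therefore the treewidth is 3.

3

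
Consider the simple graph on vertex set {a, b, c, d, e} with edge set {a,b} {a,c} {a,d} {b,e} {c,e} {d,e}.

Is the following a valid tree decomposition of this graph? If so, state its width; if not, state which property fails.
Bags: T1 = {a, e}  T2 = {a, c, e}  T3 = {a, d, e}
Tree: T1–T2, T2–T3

No — vertex b appears in no bag.

A tree decomposition must satisfy three properties: every vertex lies in some bag; for every edge, both endpoints lie together in some bag; and for every vertex, the bags containing it form a connected subtree. Here vertex b appears in no bag, so the decomposition is invalid.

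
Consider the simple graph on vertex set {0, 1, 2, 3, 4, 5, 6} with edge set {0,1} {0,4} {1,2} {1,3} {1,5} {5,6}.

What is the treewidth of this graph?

1

A width-1 tree decomposition is:
Bags: B1 = {1, 2}  B2 = {1, 5}  B3 = {1, 3}  B4 = {0, 1}  B5 = {0, 4}  B6 = {5, 6}
Tree: B1–B2, B1–B3, B1–B4, B4–B5, B2–B6
Every bag has size at most 2, so the width is 2 − 1 = 1 and tw(G) ≤ 1. Any graph with an edge has treewidth ≥ 1, and G has the edge 2–1. Hence tw(G) = 1 exactly.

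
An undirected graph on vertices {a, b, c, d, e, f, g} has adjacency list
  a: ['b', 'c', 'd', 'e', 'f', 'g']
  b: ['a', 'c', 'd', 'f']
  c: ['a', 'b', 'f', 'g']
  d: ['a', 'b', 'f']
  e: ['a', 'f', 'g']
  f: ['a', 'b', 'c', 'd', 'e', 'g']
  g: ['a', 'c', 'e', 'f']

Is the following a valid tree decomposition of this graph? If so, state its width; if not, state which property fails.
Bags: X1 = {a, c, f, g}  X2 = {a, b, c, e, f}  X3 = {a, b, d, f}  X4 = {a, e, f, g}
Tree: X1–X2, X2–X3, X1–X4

No — bags containing vertex e are not connected in the tree.

A tree decomposition must satisfy three properties: every vertex lies in some bag; for every edge, both endpoints lie together in some bag; and for every vertex, the bags containing it form a connected subtree. Here bags containing vertex e are not connected in the tree, so the decomposition is invalid.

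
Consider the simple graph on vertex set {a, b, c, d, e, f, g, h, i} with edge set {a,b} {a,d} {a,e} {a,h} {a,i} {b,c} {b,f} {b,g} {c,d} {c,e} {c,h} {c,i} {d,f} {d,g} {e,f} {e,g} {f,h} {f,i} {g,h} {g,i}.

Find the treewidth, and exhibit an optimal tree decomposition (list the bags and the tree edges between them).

Treewidth 4.
One optimal decomposition is:
Bags: B1 = {a, c, d, f, g}  B2 = {a, c, f, g, i}  B3 = {a, c, e, f, g}  B4 = {a, c, f, g, h}  B5 = {a, b, c, f, g}
Tree: B1–B2, B2–B3, B3–B4, B4–B5

The largest bag has 5 vertices, giving width 4; this decomposition certifies tw(G) ≤ 4. For the lower bound: the 5 vertex sets {d,g}, {c,i}, {a,e}, {f}, {h} are disjoint, each induces a connected subgraph, and every pair is joined by at least one edge of G. Contracting each set to a single vertex therefore yields K_{5} as a minor, and since treewidth is minor-monotone, tw(G) ≥ tw(K_{5}) = 4. Combining the bounds, tw(G) = 4.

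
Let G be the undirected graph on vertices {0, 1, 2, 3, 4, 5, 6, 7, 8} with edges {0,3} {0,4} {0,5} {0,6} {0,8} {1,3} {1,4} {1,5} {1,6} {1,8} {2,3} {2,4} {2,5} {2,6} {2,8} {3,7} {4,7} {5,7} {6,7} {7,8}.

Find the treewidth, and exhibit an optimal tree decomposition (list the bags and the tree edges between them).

Treewidth 4.
Bags: B1 = {0, 1, 2, 3, 7}  B2 = {0, 1, 2, 7, 8}  B3 = {0, 1, 2, 5, 7}  B4 = {0, 1, 2, 4, 7}  B5 = {0, 1, 2, 6, 7}
Tree: B1–B2, B2–B3, B3–B4, B4–B5

The largest bag has 5 vertices, giving width 4; this decomposition certifies tw(G) ≤ 4. For the lower bound: the 5 vertex sets {2,3}, {1,8}, {5,7}, {0}, {4} are disjoint, each induces a connected subgraph, and every pair is joined by at least one edge of G. Contracting each set to a single vertex therefore yields K_{5} as a minor, and since treewidth is minor-monotone, tw(G) ≥ tw(K_{5}) = 4. The upper and lower bounds meet at 4, so that is the treewidth.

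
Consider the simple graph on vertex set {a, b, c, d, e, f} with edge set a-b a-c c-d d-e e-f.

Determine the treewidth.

1

A width-1 tree decomposition is:
Bags: B1 = {e, f}  B2 = {d, e}  B3 = {c, d}  B4 = {a, c}  B5 = {a, b}
Tree: B1–B2, B2–B3, B3–B4, B4–B5
The largest bag has 2 vertices, giving width 1; this decomposition certifies tw(G) ≤ 1. Since G has at least one edge (e.g. f–e), it is not an edgeless graph, so tw(G) ≥ 1. Therefore the treewidth is 1.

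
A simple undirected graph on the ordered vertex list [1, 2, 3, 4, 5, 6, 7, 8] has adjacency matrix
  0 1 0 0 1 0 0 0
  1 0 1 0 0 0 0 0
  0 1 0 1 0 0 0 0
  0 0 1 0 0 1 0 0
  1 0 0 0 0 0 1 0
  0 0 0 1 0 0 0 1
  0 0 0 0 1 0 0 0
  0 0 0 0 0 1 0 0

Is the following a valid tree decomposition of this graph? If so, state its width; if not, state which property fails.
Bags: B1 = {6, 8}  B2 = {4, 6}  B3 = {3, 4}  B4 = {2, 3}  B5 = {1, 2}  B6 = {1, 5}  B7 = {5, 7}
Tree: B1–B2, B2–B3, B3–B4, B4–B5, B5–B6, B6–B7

Yes; width 1.

Every vertex of G appears in some bag (union = {1, 2, 3, 4, 5, 6, 7, 8}); every edge is covered by a bag; and for each vertex v the set of bags containing v is connected in the bag tree. The decomposition is therefore valid. The largest bag has 2 vertices, so the width is 1.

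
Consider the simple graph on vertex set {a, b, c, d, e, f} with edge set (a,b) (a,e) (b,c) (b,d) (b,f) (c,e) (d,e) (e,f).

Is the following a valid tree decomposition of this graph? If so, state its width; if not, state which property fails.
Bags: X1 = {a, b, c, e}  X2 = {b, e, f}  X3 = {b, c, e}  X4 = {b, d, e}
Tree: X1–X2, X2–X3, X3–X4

A tree decomposition must satisfy three properties: every vertex lies in some bag; for every edge, both endpoints lie together in some bag; and for every vertex, the bags containing it form a connected subtree. Here bags containing vertex c are not connected in the tree, so the decomposition is invalid.

No — bags containing vertex c are not connected in the tree.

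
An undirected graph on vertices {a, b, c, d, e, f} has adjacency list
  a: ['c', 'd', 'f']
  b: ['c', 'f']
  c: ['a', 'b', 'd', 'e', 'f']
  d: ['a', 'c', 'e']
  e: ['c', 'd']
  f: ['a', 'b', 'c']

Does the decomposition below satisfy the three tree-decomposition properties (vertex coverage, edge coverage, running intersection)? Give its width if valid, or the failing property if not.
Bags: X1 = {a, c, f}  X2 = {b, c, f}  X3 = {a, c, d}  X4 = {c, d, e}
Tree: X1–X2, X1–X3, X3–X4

Every vertex of G appears in some bag (union = {a, b, c, d, e, f}); every edge is covered by a bag; and for each vertex v the set of bags containing v is connected in the bag tree. The decomposition is therefore valid. The largest bag has 3 vertices, so the width is 2.

Yes; width 2.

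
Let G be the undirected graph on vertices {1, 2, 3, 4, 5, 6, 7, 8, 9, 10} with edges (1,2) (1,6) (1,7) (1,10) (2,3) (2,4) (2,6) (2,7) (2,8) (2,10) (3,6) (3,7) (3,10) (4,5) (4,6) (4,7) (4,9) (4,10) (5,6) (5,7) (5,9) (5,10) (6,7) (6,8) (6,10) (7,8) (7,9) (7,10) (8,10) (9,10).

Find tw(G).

A width-4 tree decomposition is:
Bags: B1 = {2, 3, 6, 7, 10}  B2 = {2, 6, 7, 8, 10}  B3 = {2, 4, 6, 7, 10}  B4 = {1, 2, 6, 7, 10}  B5 = {4, 5, 6, 7, 10}  B6 = {4, 5, 7, 9, 10}
Tree: B1–B2, B2–B3, B2–B4, B3–B5, B5–B6
Every bag has size at most 5, so the width is 5 − 1 = 4 and tw(G) ≤ 4. On the other hand G contains the 5-clique {4, 5, 7, 9, 10}. A clique must lie in a single bag of any decomposition, so no decomposition can have width below 4. The upper and lower bounds meet at 4, so that is the treewidth.

4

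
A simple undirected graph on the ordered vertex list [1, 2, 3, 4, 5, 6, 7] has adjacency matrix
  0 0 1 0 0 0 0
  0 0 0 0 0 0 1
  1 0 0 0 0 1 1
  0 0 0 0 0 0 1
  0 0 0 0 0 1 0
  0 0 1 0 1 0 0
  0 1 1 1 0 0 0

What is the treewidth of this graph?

A width-1 tree decomposition is:
Bags: B1 = {3, 6}  B2 = {1, 3}  B3 = {5, 6}  B4 = {3, 7}  B5 = {4, 7}  B6 = {2, 7}
Tree: B1–B2, B1–B3, B2–B4, B4–B5, B5–B6
The largest bag has 2 vertices, giving width 1; this decomposition certifies tw(G) ≤ 1. Since G has at least one edge (e.g. 3–6), it is not an edgeless graph, so tw(G) ≥ 1. Hence tw(G) = 1 exactly.

1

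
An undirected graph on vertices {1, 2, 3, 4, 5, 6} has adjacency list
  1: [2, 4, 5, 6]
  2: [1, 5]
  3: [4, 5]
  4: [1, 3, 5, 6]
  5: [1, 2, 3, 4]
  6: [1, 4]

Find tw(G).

A width-2 tree decomposition is:
Bags: B1 = {3, 4, 5}  B2 = {1, 4, 5}  B3 = {1, 2, 5}  B4 = {1, 4, 6}
Tree: B1–B2, B2–B3, B2–B4
The largest bag has 3 vertices, giving width 2; this decomposition certifies tw(G) ≤ 2. On the other hand G contains the 3-clique {1, 2, 5}. A clique must lie in a single bag of any decomposition, so no decomposition can have width below 2. Hence tw(G) = 2 exactly.

2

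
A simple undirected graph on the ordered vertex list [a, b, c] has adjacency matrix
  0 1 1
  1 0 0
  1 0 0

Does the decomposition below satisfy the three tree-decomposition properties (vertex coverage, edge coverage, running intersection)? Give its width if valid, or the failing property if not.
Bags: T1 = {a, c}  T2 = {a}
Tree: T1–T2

A tree decomposition must satisfy three properties: every vertex lies in some bag; for every edge, both endpoints lie together in some bag; and for every vertex, the bags containing it form a connected subtree. Here vertex b appears in no bag, so the decomposition is invalid.

No — vertex b appears in no bag.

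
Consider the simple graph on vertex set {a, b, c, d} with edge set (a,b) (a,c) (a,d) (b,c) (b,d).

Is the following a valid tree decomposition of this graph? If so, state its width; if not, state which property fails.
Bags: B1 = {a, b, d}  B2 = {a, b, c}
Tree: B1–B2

Yes; width 2.

Every vertex of G appears in some bag (union = {a, b, c, d}); every edge is covered by a bag; and for each vertex v the set of bags containing v is connected in the bag tree. The decomposition is therefore valid. The largest bag has 3 vertices, so the width is 2.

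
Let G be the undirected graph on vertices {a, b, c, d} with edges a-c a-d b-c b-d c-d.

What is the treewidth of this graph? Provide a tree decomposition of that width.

Treewidth 2.
One such decomposition:
Bags: B1 = {b, c, d}  B2 = {a, c, d}
Tree: B1–B2

The largest bag has 3 vertices, giving width 2; this decomposition certifies tw(G) ≤ 2. Conversely, {a, c, d} is a clique of size 3, and the vertices of any clique must share a bag in every tree decomposition; so some bag has ≥ 3 vertices and tw(G) ≥ 2. The upper and lower bounds meet at 2, so that is the treewidth.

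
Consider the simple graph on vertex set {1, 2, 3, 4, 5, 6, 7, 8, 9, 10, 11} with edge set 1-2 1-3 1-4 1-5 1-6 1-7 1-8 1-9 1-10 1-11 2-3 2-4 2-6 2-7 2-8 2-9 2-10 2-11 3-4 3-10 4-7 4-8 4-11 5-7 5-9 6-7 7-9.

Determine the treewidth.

A width-3 tree decomposition is:
Bags: B1 = {1, 2, 4, 7}  B2 = {1, 2, 4, 8}  B3 = {1, 2, 7, 9}  B4 = {1, 2, 3, 4}  B5 = {1, 2, 4, 11}  B6 = {1, 2, 3, 10}  B7 = {1, 5, 7, 9}  B8 = {1, 2, 6, 7}
Tree: B1–B2, B1–B3, B2–B4, B1–B5, B4–B6, B3–B7, B1–B8
The largest bag has 4 vertices, giving width 3; this decomposition certifies tw(G) ≤ 3. On the other hand G contains the 4-clique {1, 2, 7, 9}. A clique must lie in a single bag of any decomposition, so no decomposition can have width below 3. Therefore the treewidth is 3.

3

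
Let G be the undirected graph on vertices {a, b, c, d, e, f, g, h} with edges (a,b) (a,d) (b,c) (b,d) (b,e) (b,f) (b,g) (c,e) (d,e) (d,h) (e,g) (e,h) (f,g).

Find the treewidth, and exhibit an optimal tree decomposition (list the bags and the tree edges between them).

Treewidth 2.
Bags: B1 = {b, d, e}  B2 = {b, e, g}  B3 = {b, f, g}  B4 = {a, b, d}  B5 = {d, e, h}  B6 = {b, c, e}
Tree: B1–B2, B2–B3, B1–B4, B1–B5, B1–B6

Each bag holds 3 vertices, so the decomposition has width 2, which upper-bounds the treewidth. On the other hand G contains the 3-clique {d, e, h}. A clique must lie in a single bag of any decomposition, so no decomposition can have width below 2. The upper and lower bounds meet at 2, so that is the treewidth.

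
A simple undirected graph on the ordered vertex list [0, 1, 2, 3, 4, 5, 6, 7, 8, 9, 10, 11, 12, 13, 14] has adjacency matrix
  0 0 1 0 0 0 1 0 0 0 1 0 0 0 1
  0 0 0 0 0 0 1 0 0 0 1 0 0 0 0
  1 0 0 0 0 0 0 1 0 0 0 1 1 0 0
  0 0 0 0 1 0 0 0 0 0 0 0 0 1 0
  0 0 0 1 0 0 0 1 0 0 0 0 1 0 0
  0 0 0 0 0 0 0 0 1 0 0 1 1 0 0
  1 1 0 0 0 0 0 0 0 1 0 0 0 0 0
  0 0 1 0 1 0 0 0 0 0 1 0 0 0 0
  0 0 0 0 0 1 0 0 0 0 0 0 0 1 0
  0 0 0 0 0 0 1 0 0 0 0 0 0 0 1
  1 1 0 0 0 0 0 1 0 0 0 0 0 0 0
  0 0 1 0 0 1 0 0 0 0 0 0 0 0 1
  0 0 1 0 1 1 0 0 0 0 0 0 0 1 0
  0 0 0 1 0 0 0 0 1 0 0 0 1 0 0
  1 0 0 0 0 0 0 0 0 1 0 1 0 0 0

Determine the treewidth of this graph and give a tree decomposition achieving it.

The largest bag has 4 vertices, giving width 3; this decomposition certifies tw(G) ≤ 3. For the lower bound: the 4 vertex sets {3,8,13}, {5}, {12}, {2,4,7,11} are disjoint, each induces a connected subgraph, and every pair is joined by at least one edge of G. Contracting each set to a single vertex therefore yields K_{4} as a minor, and since treewidth is minor-monotone, tw(G) ≥ tw(K_{4}) = 3. Combining the bounds, tw(G) = 3.

Treewidth 3.
One optimal decomposition is:
Bags: B1 = {3, 5, 8, 13}  B2 = {3, 5, 12, 13}  B3 = {3, 4, 5, 12}  B4 = {4, 5, 11, 12}  B5 = {2, 4, 11, 12}  B6 = {2, 4, 7, 11}  B7 = {2, 7, 11, 14}  B8 = {0, 2, 7, 14}  B9 = {0, 7, 10, 14}  B10 = {0, 9, 10, 14}  B11 = {0, 6, 9, 10}  B12 = {1, 6, 9, 10}
Tree: B1–B2, B2–B3, B3–B4, B4–B5, B5–B6, B6–B7, B7–B8, B8–B9, B9–B10, B10–B11, B11–B12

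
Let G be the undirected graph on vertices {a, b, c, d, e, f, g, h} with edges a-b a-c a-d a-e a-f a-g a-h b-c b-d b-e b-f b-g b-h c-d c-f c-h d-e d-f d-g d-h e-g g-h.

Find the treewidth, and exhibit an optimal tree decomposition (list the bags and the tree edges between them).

Treewidth 4.
One such decomposition:
Bags: B1 = {a, b, c, d, f}  B2 = {a, b, c, d, h}  B3 = {a, b, d, g, h}  B4 = {a, b, d, e, g}
Tree: B1–B2, B2–B3, B3–B4

Each bag holds 5 vertices, so the decomposition has width 4, which upper-bounds the treewidth. Conversely, {a, b, d, e, g} is a clique of size 5, and the vertices of any clique must share a bag in every tree decomposition; so some bag has ≥ 5 vertices and tw(G) ≥ 4. Therefore the treewidth is 4.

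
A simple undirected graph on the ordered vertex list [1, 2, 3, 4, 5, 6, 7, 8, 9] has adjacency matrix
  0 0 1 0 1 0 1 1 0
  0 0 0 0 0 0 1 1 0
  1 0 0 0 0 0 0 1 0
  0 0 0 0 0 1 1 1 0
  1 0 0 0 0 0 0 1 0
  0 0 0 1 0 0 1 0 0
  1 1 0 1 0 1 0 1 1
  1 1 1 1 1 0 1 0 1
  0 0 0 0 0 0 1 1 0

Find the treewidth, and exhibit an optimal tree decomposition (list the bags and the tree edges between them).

Treewidth 2.
Bags: B1 = {1, 7, 8}  B2 = {1, 3, 8}  B3 = {4, 7, 8}  B4 = {4, 6, 7}  B5 = {2, 7, 8}  B6 = {1, 5, 8}  B7 = {7, 8, 9}
Tree: B1–B2, B1–B3, B3–B4, B3–B5, B2–B6, B3–B7

The largest bag has 3 vertices, giving width 2; this decomposition certifies tw(G) ≤ 2. Conversely, {1, 3, 8} is a clique of size 3, and the vertices of any clique must share a bag in every tree decomposition; so some bag has ≥ 3 vertices and tw(G) ≥ 2. Hence tw(G) = 2 exactly.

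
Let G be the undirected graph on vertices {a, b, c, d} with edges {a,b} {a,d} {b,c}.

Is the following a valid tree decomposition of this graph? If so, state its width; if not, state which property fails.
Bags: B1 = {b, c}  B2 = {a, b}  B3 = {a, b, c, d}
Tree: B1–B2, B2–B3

A tree decomposition must satisfy three properties: every vertex lies in some bag; for every edge, both endpoints lie together in some bag; and for every vertex, the bags containing it form a connected subtree. Here bags containing vertex c are not connected in the tree, so the decomposition is invalid.

No — bags containing vertex c are not connected in the tree.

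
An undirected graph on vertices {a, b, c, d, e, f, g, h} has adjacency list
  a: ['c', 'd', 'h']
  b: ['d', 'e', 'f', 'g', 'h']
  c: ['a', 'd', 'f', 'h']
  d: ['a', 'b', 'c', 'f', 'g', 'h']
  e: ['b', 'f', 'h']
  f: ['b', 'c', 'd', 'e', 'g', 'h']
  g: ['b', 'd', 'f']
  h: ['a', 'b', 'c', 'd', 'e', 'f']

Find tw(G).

A width-3 tree decomposition is:
Bags: B1 = {b, d, f, h}  B2 = {b, d, f, g}  B3 = {c, d, f, h}  B4 = {b, e, f, h}  B5 = {a, c, d, h}
Tree: B1–B2, B1–B3, B1–B4, B3–B5
Each bag holds 4 vertices, so the decomposition has width 3, which upper-bounds the treewidth. On the other hand G contains the 4-clique {a, c, d, h}. A clique must lie in a single bag of any decomposition, so no decomposition can have width below 3. Hence tw(G) = 3 exactly.

3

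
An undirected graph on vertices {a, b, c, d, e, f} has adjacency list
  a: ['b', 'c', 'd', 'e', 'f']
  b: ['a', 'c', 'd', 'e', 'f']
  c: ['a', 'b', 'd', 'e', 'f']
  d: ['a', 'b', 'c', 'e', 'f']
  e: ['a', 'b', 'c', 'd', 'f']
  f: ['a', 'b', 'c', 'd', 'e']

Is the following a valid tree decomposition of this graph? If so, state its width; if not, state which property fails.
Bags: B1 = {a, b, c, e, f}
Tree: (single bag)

A tree decomposition must satisfy three properties: every vertex lies in some bag; for every edge, both endpoints lie together in some bag; and for every vertex, the bags containing it form a connected subtree. Here vertex d appears in no bag, so the decomposition is invalid.

No — vertex d appears in no bag.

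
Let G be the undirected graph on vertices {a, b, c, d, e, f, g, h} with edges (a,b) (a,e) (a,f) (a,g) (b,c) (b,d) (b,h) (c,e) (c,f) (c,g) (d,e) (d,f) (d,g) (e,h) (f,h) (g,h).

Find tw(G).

4

A width-4 tree decomposition is:
Bags: B1 = {a, c, d, e, h}  B2 = {a, c, d, f, h}  B3 = {a, b, c, d, h}  B4 = {a, c, d, g, h}
Tree: B1–B2, B2–B3, B3–B4
Every bag has size at most 5, so the width is 5 − 1 = 4 and tw(G) ≤ 4. For the lower bound: the 5 vertex sets {c,e}, {f,h}, {b,d}, {a}, {g} are disjoint, each induces a connected subgraph, and every pair is joined by at least one edge of G. Contracting each set to a single vertex therefore yields K_{5} as a minor, and since treewidth is minor-monotone, tw(G) ≥ tw(K_{5}) = 4. Combining the bounds, tw(G) = 4.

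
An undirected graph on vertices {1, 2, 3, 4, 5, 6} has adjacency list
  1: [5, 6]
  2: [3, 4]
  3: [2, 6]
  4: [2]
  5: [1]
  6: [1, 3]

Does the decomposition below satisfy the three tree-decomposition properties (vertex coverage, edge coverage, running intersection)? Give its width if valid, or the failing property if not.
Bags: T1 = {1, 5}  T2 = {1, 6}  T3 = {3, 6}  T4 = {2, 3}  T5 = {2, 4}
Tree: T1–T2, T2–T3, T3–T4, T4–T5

Yes; width 1.

Vertex coverage: the bags together contain {1, 2, 3, 4, 5, 6}, the full vertex set. Edge coverage: each edge of G has both endpoints in at least one bag. Running intersection: for every vertex, the bags containing it form a connected subtree. All three properties hold, so this is a valid tree decomposition of width max|bag| − 1 = 1, and hence tw(G) ≤ 1.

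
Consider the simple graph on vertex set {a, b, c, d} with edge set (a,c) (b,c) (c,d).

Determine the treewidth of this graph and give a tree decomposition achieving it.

The largest bag has 2 vertices, giving width 1; this decomposition certifies tw(G) ≤ 1. Any graph with an edge has treewidth ≥ 1, and G has the edge c–b. The upper and lower bounds meet at 1, so that is the treewidth.

Treewidth 1.
One optimal decomposition is:
Bags: B1 = {b, c}  B2 = {c, d}  B3 = {a, c}
Tree: B1–B2, B1–B3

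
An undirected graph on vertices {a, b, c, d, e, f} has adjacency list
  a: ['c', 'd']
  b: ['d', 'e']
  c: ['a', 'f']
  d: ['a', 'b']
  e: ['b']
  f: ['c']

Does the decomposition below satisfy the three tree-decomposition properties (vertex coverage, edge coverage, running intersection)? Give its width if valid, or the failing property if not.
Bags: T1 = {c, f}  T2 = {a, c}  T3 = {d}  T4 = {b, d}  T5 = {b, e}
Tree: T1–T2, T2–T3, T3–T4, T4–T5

A tree decomposition must satisfy three properties: every vertex lies in some bag; for every edge, both endpoints lie together in some bag; and for every vertex, the bags containing it form a connected subtree. Here edge (a,d) lies in no bag, so the decomposition is invalid.

No — edge (a,d) lies in no bag.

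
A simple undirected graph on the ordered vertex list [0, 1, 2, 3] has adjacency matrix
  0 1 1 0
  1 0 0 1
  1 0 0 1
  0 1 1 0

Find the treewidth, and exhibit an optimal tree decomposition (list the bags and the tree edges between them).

Every bag has size at most 3, so the width is 3 − 1 = 2 and tw(G) ≤ 2. The edges 0–1–3–2–0 form a cycle, so G is not a tree and its treewidth is at least 2. Hence tw(G) = 2 exactly.

Treewidth 2.
Bags: B1 = {0, 1, 3}  B2 = {0, 2, 3}
Tree: B1–B2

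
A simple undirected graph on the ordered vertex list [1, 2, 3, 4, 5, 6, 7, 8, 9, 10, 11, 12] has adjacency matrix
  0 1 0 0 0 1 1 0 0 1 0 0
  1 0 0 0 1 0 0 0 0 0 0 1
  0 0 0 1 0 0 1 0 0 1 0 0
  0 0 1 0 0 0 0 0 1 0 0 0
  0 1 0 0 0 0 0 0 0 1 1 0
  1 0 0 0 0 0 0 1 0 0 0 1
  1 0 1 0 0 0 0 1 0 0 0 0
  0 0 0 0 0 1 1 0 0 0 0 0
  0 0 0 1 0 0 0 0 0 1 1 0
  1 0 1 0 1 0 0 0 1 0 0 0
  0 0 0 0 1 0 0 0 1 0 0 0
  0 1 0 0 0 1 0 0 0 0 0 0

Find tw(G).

A width-3 tree decomposition is:
Bags: B1 = {3, 4, 9, 11}  B2 = {3, 9, 10, 11}  B3 = {3, 5, 10, 11}  B4 = {3, 5, 7, 10}  B5 = {1, 5, 7, 10}  B6 = {1, 2, 5, 7}  B7 = {1, 2, 7, 8}  B8 = {1, 2, 6, 8}  B9 = {2, 6, 8, 12}
Tree: B1–B2, B2–B3, B3–B4, B4–B5, B5–B6, B6–B7, B7–B8, B8–B9
Every bag has size at most 4, so the width is 4 − 1 = 3 and tw(G) ≤ 3. For the lower bound: the 4 vertex sets {4,9,11}, {3}, {10}, {1,2,5,7} are disjoint, each induces a connected subgraph, and every pair is joined by at least one edge of G. Contracting each set to a single vertex therefore yields K_{4} as a minor, and since treewidth is minor-monotone, tw(G) ≥ tw(K_{4}) = 3. Hence tw(G) = 3 exactly.

3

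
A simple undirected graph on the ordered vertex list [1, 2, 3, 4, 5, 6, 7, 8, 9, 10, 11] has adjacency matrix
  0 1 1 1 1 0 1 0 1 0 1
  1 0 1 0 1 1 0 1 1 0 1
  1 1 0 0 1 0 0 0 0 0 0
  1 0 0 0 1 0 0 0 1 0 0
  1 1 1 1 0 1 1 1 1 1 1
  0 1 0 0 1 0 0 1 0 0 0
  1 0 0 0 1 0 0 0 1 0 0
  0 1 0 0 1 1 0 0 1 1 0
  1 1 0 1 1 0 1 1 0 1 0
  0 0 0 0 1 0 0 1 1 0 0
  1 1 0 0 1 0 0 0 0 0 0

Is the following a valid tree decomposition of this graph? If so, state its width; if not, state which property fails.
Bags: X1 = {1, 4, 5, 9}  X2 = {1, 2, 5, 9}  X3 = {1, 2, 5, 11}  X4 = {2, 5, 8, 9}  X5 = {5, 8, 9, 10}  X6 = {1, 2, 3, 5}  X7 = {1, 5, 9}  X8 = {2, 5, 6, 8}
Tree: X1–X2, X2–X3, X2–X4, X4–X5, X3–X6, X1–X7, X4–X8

No — vertex 7 appears in no bag.

A tree decomposition must satisfy three properties: every vertex lies in some bag; for every edge, both endpoints lie together in some bag; and for every vertex, the bags containing it form a connected subtree. Here vertex 7 appears in no bag, so the decomposition is invalid.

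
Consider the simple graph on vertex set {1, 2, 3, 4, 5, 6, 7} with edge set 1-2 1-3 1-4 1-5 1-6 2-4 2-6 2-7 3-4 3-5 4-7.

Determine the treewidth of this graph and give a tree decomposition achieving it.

Treewidth 2.
One optimal decomposition is:
Bags: B1 = {1, 2, 4}  B2 = {2, 4, 7}  B3 = {1, 3, 4}  B4 = {1, 2, 6}  B5 = {1, 3, 5}
Tree: B1–B2, B1–B3, B1–B4, B3–B5

Each bag holds 3 vertices, so the decomposition has width 2, which upper-bounds the treewidth. For the lower bound, the 3 vertices {1, 2, 4} are pairwise adjacent, and any tree decomposition puts a clique entirely inside one bag — forcing width ≥ 2. Hence tw(G) = 2 exactly.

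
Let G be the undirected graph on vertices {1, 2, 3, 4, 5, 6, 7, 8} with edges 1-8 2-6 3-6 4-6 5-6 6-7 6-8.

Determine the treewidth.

A width-1 tree decomposition is:
Bags: B1 = {5, 6}  B2 = {4, 6}  B3 = {6, 7}  B4 = {2, 6}  B5 = {3, 6}  B6 = {6, 8}  B7 = {1, 8}
Tree: B1–B2, B2–B3, B3–B4, B1–B5, B3–B6, B6–B7
Each bag holds 2 vertices, so the decomposition has width 1, which upper-bounds the treewidth. Since G has at least one edge (e.g. 5–6), it is not an edgeless graph, so tw(G) ≥ 1. Hence tw(G) = 1 exactly.

1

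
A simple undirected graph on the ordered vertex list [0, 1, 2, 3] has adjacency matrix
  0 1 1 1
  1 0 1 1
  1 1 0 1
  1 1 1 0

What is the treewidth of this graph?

A width-3 tree decomposition is:
Bags: B1 = {0, 1, 2, 3}
Tree: (single bag)
A single bag containing all 4 vertices is trivially a valid decomposition of width 3. On the other hand G contains the 4-clique {0, 1, 2, 3}. A clique must lie in a single bag of any decomposition, so no decomposition can have width below 3. Therefore the treewidth is 3.

3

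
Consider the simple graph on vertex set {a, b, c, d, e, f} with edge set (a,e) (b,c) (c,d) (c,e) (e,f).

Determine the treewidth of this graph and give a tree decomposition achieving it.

Each bag holds 2 vertices, so the decomposition has width 1, which upper-bounds the treewidth. Any graph with an edge has treewidth ≥ 1, and G has the edge c–e. Combining the bounds, tw(G) = 1.

Treewidth 1.
Bags: B1 = {c, e}  B2 = {a, e}  B3 = {e, f}  B4 = {c, d}  B5 = {b, c}
Tree: B1–B2, B1–B3, B1–B4, B1–B5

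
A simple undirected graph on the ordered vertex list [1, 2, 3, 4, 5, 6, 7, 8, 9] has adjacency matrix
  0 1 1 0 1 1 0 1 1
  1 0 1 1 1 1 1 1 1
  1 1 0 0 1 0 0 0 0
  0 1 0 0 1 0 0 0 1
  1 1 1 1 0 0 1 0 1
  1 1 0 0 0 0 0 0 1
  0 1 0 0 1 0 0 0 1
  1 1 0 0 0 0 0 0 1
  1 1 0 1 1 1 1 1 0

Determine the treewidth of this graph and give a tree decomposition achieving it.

Treewidth 3.
One optimal decomposition is:
Bags: B1 = {1, 2, 5, 9}  B2 = {1, 2, 6, 9}  B3 = {1, 2, 8, 9}  B4 = {2, 4, 5, 9}  B5 = {1, 2, 3, 5}  B6 = {2, 5, 7, 9}
Tree: B1–B2, B1–B3, B1–B4, B1–B5, B4–B6

Every bag has size at most 4, so the width is 4 − 1 = 3 and tw(G) ≤ 3. On the other hand G contains the 4-clique {1, 2, 8, 9}. A clique must lie in a single bag of any decomposition, so no decomposition can have width below 3. Combining the bounds, tw(G) = 3.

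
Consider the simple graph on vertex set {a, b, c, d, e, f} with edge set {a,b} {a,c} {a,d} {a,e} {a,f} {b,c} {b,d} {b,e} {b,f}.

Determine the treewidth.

A width-2 tree decomposition is:
Bags: B1 = {a, b, c}  B2 = {a, b, f}  B3 = {a, b, d}  B4 = {a, b, e}
Tree: B1–B2, B2–B3, B1–B4
Every bag has size at most 3, so the width is 3 − 1 = 2 and tw(G) ≤ 2. On the other hand G contains the 3-clique {a, b, d}. A clique must lie in a single bag of any decomposition, so no decomposition can have width below 2. Combining the bounds, tw(G) = 2.

2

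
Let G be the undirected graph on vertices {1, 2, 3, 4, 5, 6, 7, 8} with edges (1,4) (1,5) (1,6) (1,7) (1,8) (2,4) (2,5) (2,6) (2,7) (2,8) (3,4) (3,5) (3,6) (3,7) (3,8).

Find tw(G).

3

A width-3 tree decomposition is:
Bags: B1 = {1, 2, 3, 5}  B2 = {1, 2, 3, 6}  B3 = {1, 2, 3, 8}  B4 = {1, 2, 3, 7}  B5 = {1, 2, 3, 4}
Tree: B1–B2, B2–B3, B3–B4, B4–B5
The largest bag has 4 vertices, giving width 3; this decomposition certifies tw(G) ≤ 3. For the lower bound: the 4 vertex sets {3,5}, {1,6}, {2}, {8} are disjoint, each induces a connected subgraph, and every pair is joined by at least one edge of G. Contracting each set to a single vertex therefore yields K_{4} as a minor, and since treewidth is minor-monotone, tw(G) ≥ tw(K_{4}) = 3. The upper and lower bounds meet at 3, so that is the treewidth.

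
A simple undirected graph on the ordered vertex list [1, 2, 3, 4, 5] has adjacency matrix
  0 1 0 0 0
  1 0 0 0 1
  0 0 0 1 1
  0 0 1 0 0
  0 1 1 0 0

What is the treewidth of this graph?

A width-1 tree decomposition is:
Bags: B1 = {2, 5}  B2 = {3, 5}  B3 = {1, 2}  B4 = {3, 4}
Tree: B1–B2, B1–B3, B2–B4
Each bag holds 2 vertices, so the decomposition has width 1, which upper-bounds the treewidth. Any graph with an edge has treewidth ≥ 1, and G has the edge 5–2. Combining the bounds, tw(G) = 1.

1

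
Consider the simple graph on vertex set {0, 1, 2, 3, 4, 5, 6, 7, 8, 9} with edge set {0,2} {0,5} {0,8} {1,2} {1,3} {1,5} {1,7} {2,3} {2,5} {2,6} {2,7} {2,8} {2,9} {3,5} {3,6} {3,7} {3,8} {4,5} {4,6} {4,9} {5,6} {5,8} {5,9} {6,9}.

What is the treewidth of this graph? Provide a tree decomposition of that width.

The largest bag has 4 vertices, giving width 3; this decomposition certifies tw(G) ≤ 3. On the other hand G contains the 4-clique {0, 2, 5, 8}. A clique must lie in a single bag of any decomposition, so no decomposition can have width below 3. The upper and lower bounds meet at 3, so that is the treewidth.

Treewidth 3.
One optimal decomposition is:
Bags: B1 = {0, 2, 5, 8}  B2 = {2, 3, 5, 8}  B3 = {1, 2, 3, 5}  B4 = {2, 3, 5, 6}  B5 = {2, 5, 6, 9}  B6 = {4, 5, 6, 9}  B7 = {1, 2, 3, 7}
Tree: B1–B2, B2–B3, B2–B4, B4–B5, B5–B6, B3–B7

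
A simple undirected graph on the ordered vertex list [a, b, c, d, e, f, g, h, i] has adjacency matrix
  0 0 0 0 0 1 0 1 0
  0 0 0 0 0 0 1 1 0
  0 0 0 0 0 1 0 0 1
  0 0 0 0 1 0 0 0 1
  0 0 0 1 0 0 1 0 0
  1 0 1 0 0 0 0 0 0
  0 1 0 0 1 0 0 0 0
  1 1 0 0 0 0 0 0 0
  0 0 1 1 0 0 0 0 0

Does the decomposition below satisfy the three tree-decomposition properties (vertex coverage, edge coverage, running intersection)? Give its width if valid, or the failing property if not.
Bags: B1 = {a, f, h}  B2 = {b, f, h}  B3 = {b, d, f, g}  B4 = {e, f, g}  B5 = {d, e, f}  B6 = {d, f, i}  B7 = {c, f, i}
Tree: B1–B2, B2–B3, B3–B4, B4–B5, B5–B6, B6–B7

No — bags containing vertex d are not connected in the tree.

A tree decomposition must satisfy three properties: every vertex lies in some bag; for every edge, both endpoints lie together in some bag; and for every vertex, the bags containing it form a connected subtree. Here bags containing vertex d are not connected in the tree, so the decomposition is invalid.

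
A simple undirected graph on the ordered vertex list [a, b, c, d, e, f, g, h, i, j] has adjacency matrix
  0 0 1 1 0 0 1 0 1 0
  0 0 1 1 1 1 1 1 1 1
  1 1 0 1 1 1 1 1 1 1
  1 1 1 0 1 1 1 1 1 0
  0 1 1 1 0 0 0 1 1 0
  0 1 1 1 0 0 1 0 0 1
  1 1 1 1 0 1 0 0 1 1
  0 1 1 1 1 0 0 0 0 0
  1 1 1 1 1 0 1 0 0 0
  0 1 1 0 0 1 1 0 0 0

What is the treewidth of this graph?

4

A width-4 tree decomposition is:
Bags: B1 = {b, c, d, e, i}  B2 = {b, c, d, g, i}  B3 = {b, c, d, e, h}  B4 = {b, c, d, f, g}  B5 = {a, c, d, g, i}  B6 = {b, c, f, g, j}
Tree: B1–B2, B1–B3, B2–B4, B2–B5, B4–B6
The largest bag has 5 vertices, giving width 4; this decomposition certifies tw(G) ≤ 4. For the lower bound, the 5 vertices {a, c, d, g, i} are pairwise adjacent, and any tree decomposition puts a clique entirely inside one bag — forcing width ≥ 4. Therefore the treewidth is 4.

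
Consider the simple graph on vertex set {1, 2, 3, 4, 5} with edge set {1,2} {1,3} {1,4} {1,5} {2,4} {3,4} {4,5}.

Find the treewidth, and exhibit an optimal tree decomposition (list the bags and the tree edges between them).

Treewidth 2.
One such decomposition:
Bags: B1 = {1, 4, 5}  B2 = {1, 3, 4}  B3 = {1, 2, 4}
Tree: B1–B2, B1–B3

Every bag has size at most 3, so the width is 3 − 1 = 2 and tw(G) ≤ 2. Conversely, {1, 2, 4} is a clique of size 3, and the vertices of any clique must share a bag in every tree decomposition; so some bag has ≥ 3 vertices and tw(G) ≥ 2. Hence tw(G) = 2 exactly.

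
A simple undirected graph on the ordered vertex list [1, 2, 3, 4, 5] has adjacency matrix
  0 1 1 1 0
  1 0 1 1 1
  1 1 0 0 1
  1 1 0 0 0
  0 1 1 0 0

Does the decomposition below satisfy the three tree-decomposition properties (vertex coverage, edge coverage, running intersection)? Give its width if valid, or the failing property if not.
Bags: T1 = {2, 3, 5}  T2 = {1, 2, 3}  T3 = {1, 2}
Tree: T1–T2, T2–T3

A tree decomposition must satisfy three properties: every vertex lies in some bag; for every edge, both endpoints lie together in some bag; and for every vertex, the bags containing it form a connected subtree. Here vertex 4 appears in no bag, so the decomposition is invalid.

No — vertex 4 appears in no bag.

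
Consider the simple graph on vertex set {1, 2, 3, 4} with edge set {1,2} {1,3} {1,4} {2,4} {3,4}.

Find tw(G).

2

A width-2 tree decomposition is:
Bags: B1 = {1, 2, 4}  B2 = {1, 3, 4}
Tree: B1–B2
The largest bag has 3 vertices, giving width 2; this decomposition certifies tw(G) ≤ 2. On the other hand G contains the 3-clique {1, 2, 4}. A clique must lie in a single bag of any decomposition, so no decomposition can have width below 2. Hence tw(G) = 2 exactly.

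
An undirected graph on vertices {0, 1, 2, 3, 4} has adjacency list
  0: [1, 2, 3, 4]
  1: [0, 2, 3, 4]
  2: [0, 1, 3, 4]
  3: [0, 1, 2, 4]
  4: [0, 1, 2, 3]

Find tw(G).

A width-4 tree decomposition is:
Bags: B1 = {0, 1, 2, 3, 4}
Tree: (single bag)
With just one bag of size 5, the width is 5 − 1 = 4, so tw(G) ≤ 4. On the other hand G contains the 5-clique {0, 1, 2, 3, 4}. A clique must lie in a single bag of any decomposition, so no decomposition can have width below 4. The upper and lower bounds meet at 4, so that is the treewidth.

4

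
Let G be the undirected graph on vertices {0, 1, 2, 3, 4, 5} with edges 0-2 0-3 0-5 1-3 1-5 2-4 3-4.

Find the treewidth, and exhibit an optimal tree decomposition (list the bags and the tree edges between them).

Each bag holds 3 vertices, so the decomposition has width 2, which upper-bounds the treewidth. The edges 1–5–0–3–1 form a cycle, so G is not a tree and its treewidth is at least 2. Combining the bounds, tw(G) = 2.

Treewidth 2.
Bags: B1 = {1, 3, 5}  B2 = {0, 3, 5}  B3 = {0, 3, 4}  B4 = {0, 2, 4}
Tree: B1–B2, B2–B3, B3–B4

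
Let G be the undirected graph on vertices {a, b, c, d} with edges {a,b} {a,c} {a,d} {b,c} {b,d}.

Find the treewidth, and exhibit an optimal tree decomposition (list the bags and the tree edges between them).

The largest bag has 3 vertices, giving width 2; this decomposition certifies tw(G) ≤ 2. For the lower bound, the 3 vertices {a, b, d} are pairwise adjacent, and any tree decomposition puts a clique entirely inside one bag — forcing width ≥ 2. Therefore the treewidth is 2.

Treewidth 2.
Bags: B1 = {a, b, c}  B2 = {a, b, d}
Tree: B1–B2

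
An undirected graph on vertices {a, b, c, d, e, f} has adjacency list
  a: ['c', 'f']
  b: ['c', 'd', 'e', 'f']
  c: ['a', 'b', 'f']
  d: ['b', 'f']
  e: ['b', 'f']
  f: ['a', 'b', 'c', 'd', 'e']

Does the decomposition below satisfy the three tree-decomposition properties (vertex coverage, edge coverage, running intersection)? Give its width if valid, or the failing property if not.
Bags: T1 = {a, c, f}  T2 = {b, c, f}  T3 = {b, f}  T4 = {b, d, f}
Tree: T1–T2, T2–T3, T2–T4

No — vertex e appears in no bag.

A tree decomposition must satisfy three properties: every vertex lies in some bag; for every edge, both endpoints lie together in some bag; and for every vertex, the bags containing it form a connected subtree. Here vertex e appears in no bag, so the decomposition is invalid.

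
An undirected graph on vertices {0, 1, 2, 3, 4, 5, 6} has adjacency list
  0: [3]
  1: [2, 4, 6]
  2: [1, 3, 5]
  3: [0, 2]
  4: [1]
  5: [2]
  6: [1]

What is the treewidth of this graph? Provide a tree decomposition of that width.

Treewidth 1.
One optimal decomposition is:
Bags: B1 = {1, 4}  B2 = {1, 6}  B3 = {1, 2}  B4 = {2, 5}  B5 = {2, 3}  B6 = {0, 3}
Tree: B1–B2, B2–B3, B3–B4, B4–B5, B5–B6

Every bag has size at most 2, so the width is 2 − 1 = 1 and tw(G) ≤ 1. G has an edge, so its treewidth is at least 1. Combining the bounds, tw(G) = 1.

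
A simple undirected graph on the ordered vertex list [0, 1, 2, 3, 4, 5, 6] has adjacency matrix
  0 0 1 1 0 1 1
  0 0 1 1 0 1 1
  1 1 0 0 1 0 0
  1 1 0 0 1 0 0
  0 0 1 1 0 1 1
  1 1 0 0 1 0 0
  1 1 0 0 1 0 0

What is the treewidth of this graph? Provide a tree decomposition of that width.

Each bag holds 4 vertices, so the decomposition has width 3, which upper-bounds the treewidth. For the lower bound: the 4 vertex sets {1,5}, {3,4}, {0}, {6} are disjoint, each induces a connected subgraph, and every pair is joined by at least one edge of G. Contracting each set to a single vertex therefore yields K_{4} as a minor, and since treewidth is minor-monotone, tw(G) ≥ tw(K_{4}) = 3. The upper and lower bounds meet at 3, so that is the treewidth.

Treewidth 3.
One such decomposition:
Bags: B1 = {0, 1, 4, 5}  B2 = {0, 1, 3, 4}  B3 = {0, 1, 4, 6}  B4 = {0, 1, 2, 4}
Tree: B1–B2, B2–B3, B3–B4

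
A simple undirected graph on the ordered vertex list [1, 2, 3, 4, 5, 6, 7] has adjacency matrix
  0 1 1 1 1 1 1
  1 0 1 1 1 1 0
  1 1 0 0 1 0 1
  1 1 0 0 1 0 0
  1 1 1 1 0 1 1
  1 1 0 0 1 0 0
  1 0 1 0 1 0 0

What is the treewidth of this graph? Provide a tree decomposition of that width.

Each bag holds 4 vertices, so the decomposition has width 3, which upper-bounds the treewidth. For the lower bound, the 4 vertices {1, 2, 3, 5} are pairwise adjacent, and any tree decomposition puts a clique entirely inside one bag — forcing width ≥ 3. The upper and lower bounds meet at 3, so that is the treewidth.

Treewidth 3.
One such decomposition:
Bags: B1 = {1, 2, 3, 5}  B2 = {1, 3, 5, 7}  B3 = {1, 2, 4, 5}  B4 = {1, 2, 5, 6}
Tree: B1–B2, B1–B3, B3–B4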